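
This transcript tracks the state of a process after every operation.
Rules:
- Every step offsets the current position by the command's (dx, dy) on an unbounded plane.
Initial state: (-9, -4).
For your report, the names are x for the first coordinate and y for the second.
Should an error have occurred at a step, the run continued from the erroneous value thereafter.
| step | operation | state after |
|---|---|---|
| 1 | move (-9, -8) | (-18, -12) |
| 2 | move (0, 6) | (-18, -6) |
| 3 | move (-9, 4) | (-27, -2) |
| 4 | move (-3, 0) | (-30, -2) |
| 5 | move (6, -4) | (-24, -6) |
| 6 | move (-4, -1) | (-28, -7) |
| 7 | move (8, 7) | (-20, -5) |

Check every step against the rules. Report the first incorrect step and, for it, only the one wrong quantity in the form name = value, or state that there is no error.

step 7, y = 0

step 1: x = -9 + (-9) = -18, y = -4 + (-8) = -12 -> confirmed correct
step 2: x = -18 + (0) = -18, y = -12 + (6) = -6 -> matches
step 3: x = -18 + (-9) = -27, y = -6 + (4) = -2 -> same as recorded
step 4: x = -27 + (-3) = -30, y = -2 + (0) = -2 -> same as recorded
step 5: x = -30 + (6) = -24, y = -2 + (-4) = -6 -> matches
step 6: x = -24 + (-4) = -28, y = -6 + (-1) = -7 -> in agreement
step 7: x = -28 + (8) = -20, y = -7 + (7) = 0 -> a discrepancy with the transcript
Conclusion: step 7 carries the first error; the entry should be y = 0.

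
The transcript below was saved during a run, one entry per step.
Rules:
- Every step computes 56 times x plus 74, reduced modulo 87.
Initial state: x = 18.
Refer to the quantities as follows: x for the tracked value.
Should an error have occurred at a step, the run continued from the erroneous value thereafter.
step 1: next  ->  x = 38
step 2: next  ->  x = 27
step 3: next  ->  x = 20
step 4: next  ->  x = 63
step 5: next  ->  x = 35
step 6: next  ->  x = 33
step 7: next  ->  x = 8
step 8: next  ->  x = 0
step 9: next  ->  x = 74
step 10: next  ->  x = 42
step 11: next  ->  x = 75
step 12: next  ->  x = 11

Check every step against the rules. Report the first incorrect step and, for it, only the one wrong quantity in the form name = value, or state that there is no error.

Recomputing the run from the initial state:
step 1: x = 38
step 2: x = 27
step 3: x = 20
step 4: x = 63
step 5: x = 35
step 6: x = 33
step 7: x = 8
step 8: x = 0
step 9: x = 74
step 10: x = 42
step 11: x = 77
step 12: x = 36
The first disagreement with the transcript is at step 11, where the value should be x = 77.

step 11, x = 77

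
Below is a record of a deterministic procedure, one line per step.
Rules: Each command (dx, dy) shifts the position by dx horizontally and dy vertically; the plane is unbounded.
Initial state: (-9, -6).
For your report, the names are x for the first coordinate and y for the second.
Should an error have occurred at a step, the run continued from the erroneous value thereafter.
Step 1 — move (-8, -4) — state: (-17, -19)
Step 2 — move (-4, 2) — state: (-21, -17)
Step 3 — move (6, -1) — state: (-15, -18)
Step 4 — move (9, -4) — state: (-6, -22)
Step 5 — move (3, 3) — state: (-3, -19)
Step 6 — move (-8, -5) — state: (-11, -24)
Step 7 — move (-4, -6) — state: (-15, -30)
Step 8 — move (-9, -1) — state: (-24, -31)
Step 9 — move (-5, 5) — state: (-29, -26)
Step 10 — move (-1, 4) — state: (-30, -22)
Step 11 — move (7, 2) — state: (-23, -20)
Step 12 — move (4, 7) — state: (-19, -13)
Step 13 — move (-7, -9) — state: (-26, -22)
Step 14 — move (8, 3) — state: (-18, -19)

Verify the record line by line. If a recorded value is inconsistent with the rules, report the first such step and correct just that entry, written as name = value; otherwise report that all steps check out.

Recomputing the run from the initial state:
step 1: x = -17, y = -10
step 2: x = -21, y = -8
step 3: x = -15, y = -9
step 4: x = -6, y = -13
step 5: x = -3, y = -10
step 6: x = -11, y = -15
step 7: x = -15, y = -21
step 8: x = -24, y = -22
step 9: x = -29, y = -17
step 10: x = -30, y = -13
step 11: x = -23, y = -11
step 12: x = -19, y = -4
step 13: x = -26, y = -13
step 14: x = -18, y = -10
The first disagreement with the record is at step 1, where the value should be y = -10.

step 1, y = -10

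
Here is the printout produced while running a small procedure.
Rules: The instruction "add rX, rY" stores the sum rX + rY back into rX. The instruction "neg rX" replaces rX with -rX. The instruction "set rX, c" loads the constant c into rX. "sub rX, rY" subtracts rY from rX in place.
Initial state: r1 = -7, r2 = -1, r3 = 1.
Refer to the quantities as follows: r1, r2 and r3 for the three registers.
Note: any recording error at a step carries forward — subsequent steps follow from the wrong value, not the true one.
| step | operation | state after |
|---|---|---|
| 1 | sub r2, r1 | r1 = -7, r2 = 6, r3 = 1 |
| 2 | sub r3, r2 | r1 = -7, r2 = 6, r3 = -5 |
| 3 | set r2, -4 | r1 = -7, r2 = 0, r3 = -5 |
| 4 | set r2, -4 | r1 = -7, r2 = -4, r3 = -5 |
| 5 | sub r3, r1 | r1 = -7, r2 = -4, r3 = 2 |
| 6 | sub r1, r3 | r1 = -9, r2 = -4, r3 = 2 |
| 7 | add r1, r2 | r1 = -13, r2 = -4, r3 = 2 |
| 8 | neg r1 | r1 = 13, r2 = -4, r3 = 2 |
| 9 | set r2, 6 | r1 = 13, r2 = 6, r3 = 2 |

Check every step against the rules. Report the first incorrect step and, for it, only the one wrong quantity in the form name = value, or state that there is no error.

step 3, r2 = -4

Recomputing the run from the initial state:
step 1: r1 = -7, r2 = 6, r3 = 1
step 2: r1 = -7, r2 = 6, r3 = -5
step 3: r1 = -7, r2 = -4, r3 = -5
step 4: r1 = -7, r2 = -4, r3 = -5
step 5: r1 = -7, r2 = -4, r3 = 2
step 6: r1 = -9, r2 = -4, r3 = 2
step 7: r1 = -13, r2 = -4, r3 = 2
step 8: r1 = 13, r2 = -4, r3 = 2
step 9: r1 = 13, r2 = 6, r3 = 2
The first disagreement with the printout is at step 3, where the value should be r2 = -4.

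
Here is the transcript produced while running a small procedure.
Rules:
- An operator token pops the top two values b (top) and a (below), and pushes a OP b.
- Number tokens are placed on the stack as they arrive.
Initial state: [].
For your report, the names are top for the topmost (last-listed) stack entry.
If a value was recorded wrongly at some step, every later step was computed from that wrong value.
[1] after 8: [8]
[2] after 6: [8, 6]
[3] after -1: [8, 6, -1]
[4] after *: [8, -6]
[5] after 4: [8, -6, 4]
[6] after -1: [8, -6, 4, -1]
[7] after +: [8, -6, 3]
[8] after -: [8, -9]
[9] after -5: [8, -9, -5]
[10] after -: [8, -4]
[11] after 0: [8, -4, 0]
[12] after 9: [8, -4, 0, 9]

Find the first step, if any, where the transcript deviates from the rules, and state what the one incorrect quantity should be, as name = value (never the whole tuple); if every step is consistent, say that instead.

no error

1. push 8: top = 8 (checks out)
2. push 6: top = 6 (consistent with the transcript)
3. push -1: top = -1 (consistent with the transcript)
4. 6 * -1 = -6 (checks out)
5. push 4: top = 4 (agrees with the transcript)
6. push -1: top = -1 (same as recorded)
7. 4 + -1 = 3 (agrees with the transcript)
8. -6 - 3 = -9 (same as recorded)
9. push -5: top = -5 (exactly as logged)
10. -9 - -5 = -4 (in agreement)
11. push 0: top = 0 (exactly as logged)
12. push 9: top = 9 (same as recorded)
Each recorded entry agrees with the recomputation.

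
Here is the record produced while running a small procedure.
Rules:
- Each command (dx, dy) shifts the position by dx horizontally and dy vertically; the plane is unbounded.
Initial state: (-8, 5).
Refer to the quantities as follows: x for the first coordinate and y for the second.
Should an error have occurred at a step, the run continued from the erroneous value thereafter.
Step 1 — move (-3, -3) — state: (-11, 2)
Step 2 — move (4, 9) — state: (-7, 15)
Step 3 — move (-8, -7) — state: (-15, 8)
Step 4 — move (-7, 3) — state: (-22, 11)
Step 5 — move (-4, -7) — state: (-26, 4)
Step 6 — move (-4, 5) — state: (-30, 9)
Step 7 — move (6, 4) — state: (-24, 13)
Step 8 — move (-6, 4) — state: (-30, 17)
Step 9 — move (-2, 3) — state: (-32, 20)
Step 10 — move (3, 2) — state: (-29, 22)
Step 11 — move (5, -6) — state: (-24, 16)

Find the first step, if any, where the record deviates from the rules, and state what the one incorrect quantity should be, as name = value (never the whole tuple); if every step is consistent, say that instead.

step 2, y = 11

Step 1: x = -8 + (-3) = -11, y = 5 + (-3) = 2 — checks out.
Step 2: x = -11 + (4) = -7, y = 2 + (9) = 11 — the entry is off here.
The earliest wrong entry is at step 2: it should read y = 11.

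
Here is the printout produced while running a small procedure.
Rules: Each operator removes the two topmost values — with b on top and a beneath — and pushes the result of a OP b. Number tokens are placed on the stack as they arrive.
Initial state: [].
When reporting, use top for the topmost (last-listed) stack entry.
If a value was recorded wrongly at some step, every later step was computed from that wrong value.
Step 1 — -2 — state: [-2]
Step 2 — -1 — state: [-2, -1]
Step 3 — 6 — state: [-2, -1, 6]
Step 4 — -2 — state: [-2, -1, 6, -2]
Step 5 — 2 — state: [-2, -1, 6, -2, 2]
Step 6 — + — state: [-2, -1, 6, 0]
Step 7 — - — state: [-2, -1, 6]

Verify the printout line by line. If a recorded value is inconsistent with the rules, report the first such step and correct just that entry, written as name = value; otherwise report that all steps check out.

no error

1. push -2: top = -2 (no discrepancy)
2. push -1: top = -1 (confirmed correct)
3. push 6: top = 6 (confirmed correct)
4. push -2: top = -2 (checks out)
5. push 2: top = 2 (in agreement)
6. -2 + 2 = 0 (no discrepancy)
7. 6 - 0 = 6 (exactly as logged)
The recomputation confirms every line.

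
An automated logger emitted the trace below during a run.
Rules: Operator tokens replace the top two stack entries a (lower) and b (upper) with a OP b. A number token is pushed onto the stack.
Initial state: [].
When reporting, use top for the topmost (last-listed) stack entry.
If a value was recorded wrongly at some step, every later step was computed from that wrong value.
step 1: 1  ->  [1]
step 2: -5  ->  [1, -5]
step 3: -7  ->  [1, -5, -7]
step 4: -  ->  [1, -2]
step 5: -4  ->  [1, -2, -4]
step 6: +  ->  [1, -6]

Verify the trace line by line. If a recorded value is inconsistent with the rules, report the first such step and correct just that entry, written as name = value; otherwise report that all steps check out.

step 4, top = 2

Step 1: push 1: top = 1 — no discrepancy.
Step 2: push -5: top = -5 — agrees with the trace.
Step 3: push -7: top = -7 — consistent with the trace.
Step 4: -5 - -7 = 2 — a discrepancy with the trace.
The audit stops at step 4: the recorded entry is wrong and should be top = 2.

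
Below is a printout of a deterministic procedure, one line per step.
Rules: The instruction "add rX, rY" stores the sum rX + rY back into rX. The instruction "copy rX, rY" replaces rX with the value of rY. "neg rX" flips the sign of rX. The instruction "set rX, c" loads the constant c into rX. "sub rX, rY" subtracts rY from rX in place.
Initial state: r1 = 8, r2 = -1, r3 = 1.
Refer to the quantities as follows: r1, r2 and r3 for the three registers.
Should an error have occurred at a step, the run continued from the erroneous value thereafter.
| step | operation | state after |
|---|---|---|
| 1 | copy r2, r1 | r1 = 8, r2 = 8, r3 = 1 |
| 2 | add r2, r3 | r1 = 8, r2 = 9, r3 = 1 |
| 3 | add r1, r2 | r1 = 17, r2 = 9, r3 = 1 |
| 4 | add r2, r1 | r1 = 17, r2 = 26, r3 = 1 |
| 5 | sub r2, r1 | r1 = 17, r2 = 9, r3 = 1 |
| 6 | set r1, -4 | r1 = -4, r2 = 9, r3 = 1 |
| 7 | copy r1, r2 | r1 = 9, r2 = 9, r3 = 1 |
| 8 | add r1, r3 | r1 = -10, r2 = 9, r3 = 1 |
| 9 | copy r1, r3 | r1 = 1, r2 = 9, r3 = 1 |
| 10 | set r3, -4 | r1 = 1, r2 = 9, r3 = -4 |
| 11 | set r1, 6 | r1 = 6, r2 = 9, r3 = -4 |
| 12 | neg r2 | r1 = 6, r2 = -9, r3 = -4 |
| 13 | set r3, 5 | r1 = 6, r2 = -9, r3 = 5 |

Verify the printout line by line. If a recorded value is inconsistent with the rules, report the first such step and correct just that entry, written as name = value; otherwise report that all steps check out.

step 8, r1 = 10

Recomputing the run from the initial state:
step 1: r1 = 8, r2 = 8, r3 = 1
step 2: r1 = 8, r2 = 9, r3 = 1
step 3: r1 = 17, r2 = 9, r3 = 1
step 4: r1 = 17, r2 = 26, r3 = 1
step 5: r1 = 17, r2 = 9, r3 = 1
step 6: r1 = -4, r2 = 9, r3 = 1
step 7: r1 = 9, r2 = 9, r3 = 1
step 8: r1 = 10, r2 = 9, r3 = 1
step 9: r1 = 1, r2 = 9, r3 = 1
step 10: r1 = 1, r2 = 9, r3 = -4
step 11: r1 = 6, r2 = 9, r3 = -4
step 12: r1 = 6, r2 = -9, r3 = -4
step 13: r1 = 6, r2 = -9, r3 = 5
The first disagreement with the printout is at step 8, where the value should be r1 = 10.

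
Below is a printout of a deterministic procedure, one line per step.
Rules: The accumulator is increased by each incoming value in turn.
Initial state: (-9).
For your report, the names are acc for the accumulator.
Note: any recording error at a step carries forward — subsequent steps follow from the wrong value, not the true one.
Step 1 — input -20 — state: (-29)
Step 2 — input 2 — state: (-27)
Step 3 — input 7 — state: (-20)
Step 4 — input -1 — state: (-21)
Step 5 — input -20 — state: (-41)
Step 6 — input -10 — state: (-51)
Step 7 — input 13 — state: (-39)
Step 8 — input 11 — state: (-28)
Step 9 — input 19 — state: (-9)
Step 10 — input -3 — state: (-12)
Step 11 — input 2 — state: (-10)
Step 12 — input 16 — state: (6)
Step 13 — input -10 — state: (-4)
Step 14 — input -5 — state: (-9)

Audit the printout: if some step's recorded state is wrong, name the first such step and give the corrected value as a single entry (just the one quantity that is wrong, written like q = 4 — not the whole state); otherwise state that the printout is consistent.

step 7, acc = -38

Recomputing the run from the initial state:
step 1: acc = -29
step 2: acc = -27
step 3: acc = -20
step 4: acc = -21
step 5: acc = -41
step 6: acc = -51
step 7: acc = -38
step 8: acc = -27
step 9: acc = -8
step 10: acc = -11
step 11: acc = -9
step 12: acc = 7
step 13: acc = -3
step 14: acc = -8
The first disagreement with the printout is at step 7, where the value should be acc = -38.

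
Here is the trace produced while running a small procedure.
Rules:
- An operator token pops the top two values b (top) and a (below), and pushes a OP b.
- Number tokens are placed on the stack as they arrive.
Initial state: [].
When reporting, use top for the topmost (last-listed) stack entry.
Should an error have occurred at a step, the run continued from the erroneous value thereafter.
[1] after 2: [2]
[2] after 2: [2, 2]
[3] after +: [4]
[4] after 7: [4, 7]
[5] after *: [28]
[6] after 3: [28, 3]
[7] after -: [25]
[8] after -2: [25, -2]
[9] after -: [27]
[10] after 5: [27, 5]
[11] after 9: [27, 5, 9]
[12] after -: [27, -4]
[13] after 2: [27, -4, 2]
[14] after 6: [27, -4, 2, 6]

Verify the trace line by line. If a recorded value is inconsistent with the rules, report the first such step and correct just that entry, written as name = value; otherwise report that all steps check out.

no error

Recomputing the run from the initial state:
step 1: [2]
step 2: [2, 2]
step 3: [4]
step 4: [4, 7]
step 5: [28]
step 6: [28, 3]
step 7: [25]
step 8: [25, -2]
step 9: [27]
step 10: [27, 5]
step 11: [27, 5, 9]
step 12: [27, -4]
step 13: [27, -4, 2]
step 14: [27, -4, 2, 6]
This matches the trace at every step.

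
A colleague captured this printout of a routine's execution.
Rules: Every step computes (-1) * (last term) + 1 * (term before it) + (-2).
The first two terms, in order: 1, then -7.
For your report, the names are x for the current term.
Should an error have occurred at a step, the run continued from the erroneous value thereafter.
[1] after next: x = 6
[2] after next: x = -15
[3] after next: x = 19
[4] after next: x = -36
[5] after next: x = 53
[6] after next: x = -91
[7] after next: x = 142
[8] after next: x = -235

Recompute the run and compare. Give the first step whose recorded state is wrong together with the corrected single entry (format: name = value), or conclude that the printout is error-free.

Recomputing the run from the initial state:
step 1: x = 6
step 2: x = -15
step 3: x = 19
step 4: x = -36
step 5: x = 53
step 6: x = -91
step 7: x = 142
step 8: x = -235
This matches the printout at every step.

no error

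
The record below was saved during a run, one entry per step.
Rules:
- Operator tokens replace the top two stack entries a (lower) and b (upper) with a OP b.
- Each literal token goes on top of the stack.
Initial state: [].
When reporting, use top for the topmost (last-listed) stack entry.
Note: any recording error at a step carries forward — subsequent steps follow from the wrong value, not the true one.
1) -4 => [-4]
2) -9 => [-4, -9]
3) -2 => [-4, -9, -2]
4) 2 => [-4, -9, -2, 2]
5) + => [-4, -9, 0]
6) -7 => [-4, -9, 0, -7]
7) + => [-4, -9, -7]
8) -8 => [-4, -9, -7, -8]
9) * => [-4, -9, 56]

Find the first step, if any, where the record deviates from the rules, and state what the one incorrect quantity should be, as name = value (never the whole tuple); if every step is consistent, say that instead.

step 1: push -4: top = -4 -> no discrepancy
step 2: push -9: top = -9 -> confirmed correct
step 3: push -2: top = -2 -> checks out
step 4: push 2: top = 2 -> matches
step 5: -2 + 2 = 0 -> verified
step 6: push -7: top = -7 -> confirmed correct
step 7: 0 + -7 = -7 -> agrees with the record
step 8: push -8: top = -8 -> same as recorded
step 9: -7 * -8 = 56 -> no discrepancy
All entries verified; no error found.

no error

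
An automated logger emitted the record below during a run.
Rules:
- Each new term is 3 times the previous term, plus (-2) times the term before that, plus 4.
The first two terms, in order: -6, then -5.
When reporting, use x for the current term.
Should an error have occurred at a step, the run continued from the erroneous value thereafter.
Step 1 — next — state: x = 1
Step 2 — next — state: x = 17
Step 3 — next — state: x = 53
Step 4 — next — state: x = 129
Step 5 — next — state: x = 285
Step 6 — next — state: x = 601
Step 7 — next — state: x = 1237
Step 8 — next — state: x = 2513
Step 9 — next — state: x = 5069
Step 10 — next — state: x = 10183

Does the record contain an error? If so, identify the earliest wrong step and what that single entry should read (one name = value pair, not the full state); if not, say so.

Recomputing the run from the initial state:
step 1: x = 1
step 2: x = 17
step 3: x = 53
step 4: x = 129
step 5: x = 285
step 6: x = 601
step 7: x = 1237
step 8: x = 2513
step 9: x = 5069
step 10: x = 10185
The first disagreement with the record is at step 10, where the value should be x = 10185.

step 10, x = 10185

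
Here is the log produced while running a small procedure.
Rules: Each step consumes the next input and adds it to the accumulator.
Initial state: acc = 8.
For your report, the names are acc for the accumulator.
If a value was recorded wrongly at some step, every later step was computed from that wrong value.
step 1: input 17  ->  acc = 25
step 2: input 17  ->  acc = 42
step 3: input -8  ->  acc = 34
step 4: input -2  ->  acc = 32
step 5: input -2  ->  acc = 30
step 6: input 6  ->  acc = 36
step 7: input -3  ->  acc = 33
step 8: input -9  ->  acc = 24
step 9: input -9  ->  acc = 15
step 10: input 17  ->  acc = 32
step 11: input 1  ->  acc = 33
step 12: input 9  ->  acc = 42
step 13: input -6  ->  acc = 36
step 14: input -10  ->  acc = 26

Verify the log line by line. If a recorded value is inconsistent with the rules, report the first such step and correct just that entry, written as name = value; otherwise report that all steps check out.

no error

Recomputing the run from the initial state:
step 1: acc = 25
step 2: acc = 42
step 3: acc = 34
step 4: acc = 32
step 5: acc = 30
step 6: acc = 36
step 7: acc = 33
step 8: acc = 24
step 9: acc = 15
step 10: acc = 32
step 11: acc = 33
step 12: acc = 42
step 13: acc = 36
step 14: acc = 26
This matches the log at every step.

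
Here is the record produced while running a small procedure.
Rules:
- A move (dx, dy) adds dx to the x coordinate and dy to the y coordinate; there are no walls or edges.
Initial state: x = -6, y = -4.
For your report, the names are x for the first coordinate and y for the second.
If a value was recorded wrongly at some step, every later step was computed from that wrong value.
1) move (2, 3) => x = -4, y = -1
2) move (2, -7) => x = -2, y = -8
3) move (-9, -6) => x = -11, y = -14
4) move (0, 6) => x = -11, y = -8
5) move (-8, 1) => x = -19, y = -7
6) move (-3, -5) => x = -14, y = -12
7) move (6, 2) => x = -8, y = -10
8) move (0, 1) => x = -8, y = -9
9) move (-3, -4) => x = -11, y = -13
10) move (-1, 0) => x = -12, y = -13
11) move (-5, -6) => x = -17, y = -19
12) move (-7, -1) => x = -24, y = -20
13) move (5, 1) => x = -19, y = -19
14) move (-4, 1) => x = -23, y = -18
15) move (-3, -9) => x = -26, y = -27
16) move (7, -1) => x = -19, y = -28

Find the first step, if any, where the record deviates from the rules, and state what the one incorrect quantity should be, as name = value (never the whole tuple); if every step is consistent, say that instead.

step 6, x = -22

step 1: x = -6 + (2) = -4, y = -4 + (3) = -1 -> exactly as logged
step 2: x = -4 + (2) = -2, y = -1 + (-7) = -8 -> confirmed correct
step 3: x = -2 + (-9) = -11, y = -8 + (-6) = -14 -> confirmed correct
step 4: x = -11 + (0) = -11, y = -14 + (6) = -8 -> no discrepancy
step 5: x = -11 + (-8) = -19, y = -8 + (1) = -7 -> no discrepancy
step 6: x = -19 + (-3) = -22, y = -7 + (-5) = -12 -> this is not what the record shows
That makes step 6 the first incorrect line — x = -22 is what it should show.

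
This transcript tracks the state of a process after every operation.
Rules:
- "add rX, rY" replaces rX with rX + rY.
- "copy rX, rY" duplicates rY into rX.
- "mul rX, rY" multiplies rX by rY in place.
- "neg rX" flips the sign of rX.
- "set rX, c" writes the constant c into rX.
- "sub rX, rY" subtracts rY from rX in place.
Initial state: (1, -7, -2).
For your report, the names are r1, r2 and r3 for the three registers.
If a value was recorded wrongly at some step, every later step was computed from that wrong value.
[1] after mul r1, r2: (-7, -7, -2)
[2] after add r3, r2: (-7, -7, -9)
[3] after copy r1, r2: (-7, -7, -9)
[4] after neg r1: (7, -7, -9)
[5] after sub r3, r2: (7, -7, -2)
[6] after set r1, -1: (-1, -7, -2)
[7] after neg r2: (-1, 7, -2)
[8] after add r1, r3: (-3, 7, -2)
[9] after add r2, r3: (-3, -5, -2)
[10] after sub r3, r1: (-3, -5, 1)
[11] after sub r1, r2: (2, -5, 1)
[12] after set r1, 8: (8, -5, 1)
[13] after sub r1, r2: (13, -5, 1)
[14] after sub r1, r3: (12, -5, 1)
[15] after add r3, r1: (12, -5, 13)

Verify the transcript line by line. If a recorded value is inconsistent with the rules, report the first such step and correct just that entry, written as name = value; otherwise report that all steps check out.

step 9, r2 = 5

Step 1: r1 = 1 * -7 = -7 — matches.
Step 2: r3 = -2 + -7 = -9 — exactly as logged.
Step 3: r1 = -7 — agrees with the transcript.
Step 4: r1 = -(-7) = 7 — agrees with the transcript.
Step 5: r3 = -9 - -7 = -2 — verified.
Step 6: r1 = -1 — checks out.
Step 7: r2 = -(-7) = 7 — consistent with the transcript.
Step 8: r1 = -1 + -2 = -3 — same as recorded.
Step 9: r2 = 7 + -2 = 5 — the entry is off here.
Step 9 is the first one off; corrected, r2 = 5.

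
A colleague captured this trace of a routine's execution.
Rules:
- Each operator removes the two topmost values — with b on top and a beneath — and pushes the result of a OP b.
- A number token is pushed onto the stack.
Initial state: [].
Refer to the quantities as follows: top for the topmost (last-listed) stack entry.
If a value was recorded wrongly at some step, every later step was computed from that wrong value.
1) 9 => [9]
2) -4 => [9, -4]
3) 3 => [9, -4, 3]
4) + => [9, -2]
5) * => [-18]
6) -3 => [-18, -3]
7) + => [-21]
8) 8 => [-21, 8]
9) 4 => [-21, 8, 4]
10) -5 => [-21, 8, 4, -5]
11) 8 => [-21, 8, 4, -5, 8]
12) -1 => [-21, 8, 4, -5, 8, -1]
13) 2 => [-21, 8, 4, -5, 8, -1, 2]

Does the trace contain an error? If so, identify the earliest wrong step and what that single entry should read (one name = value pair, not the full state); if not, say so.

Recomputing the run from the initial state:
step 1: [9]
step 2: [9, -4]
step 3: [9, -4, 3]
step 4: [9, -1]
step 5: [-9]
step 6: [-9, -3]
step 7: [-12]
step 8: [-12, 8]
step 9: [-12, 8, 4]
step 10: [-12, 8, 4, -5]
step 11: [-12, 8, 4, -5, 8]
step 12: [-12, 8, 4, -5, 8, -1]
step 13: [-12, 8, 4, -5, 8, -1, 2]
The first disagreement with the trace is at step 4, where the value should be top = -1.

step 4, top = -1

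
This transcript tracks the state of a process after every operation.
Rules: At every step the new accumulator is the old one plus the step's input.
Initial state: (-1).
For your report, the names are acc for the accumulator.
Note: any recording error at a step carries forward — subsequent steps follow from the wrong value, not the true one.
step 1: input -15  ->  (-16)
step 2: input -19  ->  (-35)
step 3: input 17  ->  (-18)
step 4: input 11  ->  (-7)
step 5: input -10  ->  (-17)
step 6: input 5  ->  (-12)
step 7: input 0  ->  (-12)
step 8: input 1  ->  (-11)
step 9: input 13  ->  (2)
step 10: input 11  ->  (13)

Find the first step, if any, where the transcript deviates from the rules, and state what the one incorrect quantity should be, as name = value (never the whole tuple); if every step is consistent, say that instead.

no error

Recomputing the run from the initial state:
step 1: acc = -16
step 2: acc = -35
step 3: acc = -18
step 4: acc = -7
step 5: acc = -17
step 6: acc = -12
step 7: acc = -12
step 8: acc = -11
step 9: acc = 2
step 10: acc = 13
This matches the transcript at every step.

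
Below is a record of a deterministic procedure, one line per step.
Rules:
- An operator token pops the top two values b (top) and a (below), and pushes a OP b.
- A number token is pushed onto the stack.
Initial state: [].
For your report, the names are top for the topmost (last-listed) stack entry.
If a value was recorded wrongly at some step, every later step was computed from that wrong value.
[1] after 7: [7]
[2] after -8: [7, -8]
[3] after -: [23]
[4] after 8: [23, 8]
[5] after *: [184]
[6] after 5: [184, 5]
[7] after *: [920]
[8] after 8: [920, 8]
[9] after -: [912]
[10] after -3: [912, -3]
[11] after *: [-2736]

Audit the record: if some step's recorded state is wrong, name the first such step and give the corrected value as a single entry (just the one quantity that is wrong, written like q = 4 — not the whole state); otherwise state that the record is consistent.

step 3, top = 15

Recomputing the run from the initial state:
step 1: [7]
step 2: [7, -8]
step 3: [15]
step 4: [15, 8]
step 5: [120]
step 6: [120, 5]
step 7: [600]
step 8: [600, 8]
step 9: [592]
step 10: [592, -3]
step 11: [-1776]
The first disagreement with the record is at step 3, where the value should be top = 15.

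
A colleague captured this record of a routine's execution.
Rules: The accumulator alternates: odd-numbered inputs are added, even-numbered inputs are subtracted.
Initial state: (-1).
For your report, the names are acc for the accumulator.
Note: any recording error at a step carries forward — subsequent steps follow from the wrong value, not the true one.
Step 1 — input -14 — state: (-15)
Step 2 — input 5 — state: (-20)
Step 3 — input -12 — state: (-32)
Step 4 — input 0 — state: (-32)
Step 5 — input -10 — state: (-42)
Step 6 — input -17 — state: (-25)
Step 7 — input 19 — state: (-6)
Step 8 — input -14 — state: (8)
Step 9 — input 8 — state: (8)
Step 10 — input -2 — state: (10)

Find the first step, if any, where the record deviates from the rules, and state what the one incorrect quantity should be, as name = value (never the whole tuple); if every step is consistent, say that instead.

step 9, acc = 16

step 1: acc = -1 + -14 = -15 -> exactly as logged
step 2: acc = -15 - 5 = -20 -> same as recorded
step 3: acc = -20 + -12 = -32 -> no discrepancy
step 4: acc = -32 - 0 = -32 -> no discrepancy
step 5: acc = -32 + -10 = -42 -> matches
step 6: acc = -42 - -17 = -25 -> in agreement
step 7: acc = -25 + 19 = -6 -> same as recorded
step 8: acc = -6 - -14 = 8 -> consistent with the record
step 9: acc = 8 + 8 = 16 -> the entry is off here
First incorrect step: 9; the correct value is acc = 16.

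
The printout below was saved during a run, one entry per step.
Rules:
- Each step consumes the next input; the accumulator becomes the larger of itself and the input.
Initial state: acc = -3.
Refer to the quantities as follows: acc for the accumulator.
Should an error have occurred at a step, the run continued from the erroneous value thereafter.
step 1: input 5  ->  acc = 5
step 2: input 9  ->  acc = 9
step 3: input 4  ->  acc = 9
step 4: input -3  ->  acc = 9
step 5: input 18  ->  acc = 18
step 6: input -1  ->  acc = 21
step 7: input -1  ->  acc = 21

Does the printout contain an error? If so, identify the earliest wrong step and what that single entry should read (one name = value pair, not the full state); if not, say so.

step 6, acc = 18

step 1: acc = max(-3, 5) = 5 -> same as recorded
step 2: acc = max(5, 9) = 9 -> matches
step 3: acc = max(9, 4) = 9 -> consistent with the printout
step 4: acc = max(9, -3) = 9 -> exactly as logged
step 5: acc = max(9, 18) = 18 -> consistent with the printout
step 6: acc = max(18, -1) = 18 -> not what was recorded
First deviation found at step 6; the corrected entry is acc = 18.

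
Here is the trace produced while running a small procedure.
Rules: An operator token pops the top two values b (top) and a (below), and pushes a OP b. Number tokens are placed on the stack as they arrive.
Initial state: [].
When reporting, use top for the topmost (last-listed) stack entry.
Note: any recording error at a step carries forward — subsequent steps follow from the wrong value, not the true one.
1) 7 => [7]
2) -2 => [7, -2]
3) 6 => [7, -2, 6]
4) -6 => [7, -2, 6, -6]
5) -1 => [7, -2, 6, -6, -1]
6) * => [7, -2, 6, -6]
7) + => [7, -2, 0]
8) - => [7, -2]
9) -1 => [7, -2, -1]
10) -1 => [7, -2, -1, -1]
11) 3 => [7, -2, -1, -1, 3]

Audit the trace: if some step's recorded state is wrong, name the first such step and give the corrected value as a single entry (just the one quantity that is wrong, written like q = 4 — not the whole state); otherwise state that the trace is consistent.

step 6, top = 6

step 1: push 7: top = 7 -> exactly as logged
step 2: push -2: top = -2 -> same as recorded
step 3: push 6: top = 6 -> verified
step 4: push -6: top = -6 -> verified
step 5: push -1: top = -1 -> checks out
step 6: -6 * -1 = 6 -> first mismatch against the trace
Conclusion: step 6 carries the first error; the entry should be top = 6.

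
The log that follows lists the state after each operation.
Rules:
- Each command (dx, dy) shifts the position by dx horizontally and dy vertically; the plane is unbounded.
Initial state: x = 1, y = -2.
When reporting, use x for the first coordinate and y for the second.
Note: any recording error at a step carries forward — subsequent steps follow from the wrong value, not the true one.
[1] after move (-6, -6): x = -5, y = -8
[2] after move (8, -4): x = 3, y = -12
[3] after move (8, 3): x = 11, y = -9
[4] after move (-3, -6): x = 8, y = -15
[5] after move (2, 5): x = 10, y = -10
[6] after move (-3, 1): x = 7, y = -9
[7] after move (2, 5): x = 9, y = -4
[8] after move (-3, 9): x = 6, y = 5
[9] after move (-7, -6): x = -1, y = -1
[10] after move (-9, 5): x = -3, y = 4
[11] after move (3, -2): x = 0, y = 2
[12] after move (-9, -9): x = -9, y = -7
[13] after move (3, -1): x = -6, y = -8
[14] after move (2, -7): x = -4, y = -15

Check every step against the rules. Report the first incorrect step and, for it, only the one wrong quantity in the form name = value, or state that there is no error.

step 10, x = -10

1. x = 1 + (-6) = -5, y = -2 + (-6) = -8 (agrees with the log)
2. x = -5 + (8) = 3, y = -8 + (-4) = -12 (in agreement)
3. x = 3 + (8) = 11, y = -12 + (3) = -9 (confirmed correct)
4. x = 11 + (-3) = 8, y = -9 + (-6) = -15 (confirmed correct)
5. x = 8 + (2) = 10, y = -15 + (5) = -10 (same as recorded)
6. x = 10 + (-3) = 7, y = -10 + (1) = -9 (confirmed correct)
7. x = 7 + (2) = 9, y = -9 + (5) = -4 (checks out)
8. x = 9 + (-3) = 6, y = -4 + (9) = 5 (checks out)
9. x = 6 + (-7) = -1, y = 5 + (-6) = -1 (verified)
10. x = -1 + (-9) = -10, y = -1 + (5) = 4 (a discrepancy with the log)
Step 10 is the first one off; corrected, x = -10.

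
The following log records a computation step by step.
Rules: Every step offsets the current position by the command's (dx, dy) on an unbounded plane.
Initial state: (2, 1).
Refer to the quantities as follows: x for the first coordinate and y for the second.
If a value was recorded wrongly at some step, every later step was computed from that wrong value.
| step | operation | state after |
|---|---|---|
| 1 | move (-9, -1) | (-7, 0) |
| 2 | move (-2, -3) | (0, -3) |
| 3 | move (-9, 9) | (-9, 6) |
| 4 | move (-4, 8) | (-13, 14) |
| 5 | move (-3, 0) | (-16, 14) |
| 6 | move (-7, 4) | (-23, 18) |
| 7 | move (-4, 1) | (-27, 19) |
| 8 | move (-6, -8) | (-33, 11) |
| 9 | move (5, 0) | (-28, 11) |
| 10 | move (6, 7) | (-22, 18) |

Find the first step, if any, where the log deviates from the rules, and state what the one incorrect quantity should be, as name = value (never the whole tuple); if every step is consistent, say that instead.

step 2, x = -9

Recomputing the run from the initial state:
step 1: x = -7, y = 0
step 2: x = -9, y = -3
step 3: x = -18, y = 6
step 4: x = -22, y = 14
step 5: x = -25, y = 14
step 6: x = -32, y = 18
step 7: x = -36, y = 19
step 8: x = -42, y = 11
step 9: x = -37, y = 11
step 10: x = -31, y = 18
The first disagreement with the log is at step 2, where the value should be x = -9.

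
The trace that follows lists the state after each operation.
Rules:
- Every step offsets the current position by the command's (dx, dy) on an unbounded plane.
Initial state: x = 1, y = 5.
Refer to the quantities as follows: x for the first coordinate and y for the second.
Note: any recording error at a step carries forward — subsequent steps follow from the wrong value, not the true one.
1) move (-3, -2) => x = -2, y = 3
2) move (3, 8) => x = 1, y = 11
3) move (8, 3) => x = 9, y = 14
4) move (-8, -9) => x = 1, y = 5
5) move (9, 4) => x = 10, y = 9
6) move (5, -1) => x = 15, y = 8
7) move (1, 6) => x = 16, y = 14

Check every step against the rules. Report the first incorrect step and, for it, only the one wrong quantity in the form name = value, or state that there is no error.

no error

Step 1: x = 1 + (-3) = -2, y = 5 + (-2) = 3 — consistent with the trace.
Step 2: x = -2 + (3) = 1, y = 3 + (8) = 11 — checks out.
Step 3: x = 1 + (8) = 9, y = 11 + (3) = 14 — consistent with the trace.
Step 4: x = 9 + (-8) = 1, y = 14 + (-9) = 5 — exactly as logged.
Step 5: x = 1 + (9) = 10, y = 5 + (4) = 9 — exactly as logged.
Step 6: x = 10 + (5) = 15, y = 9 + (-1) = 8 — checks out.
Step 7: x = 15 + (1) = 16, y = 8 + (6) = 14 — exactly as logged.
Each recorded entry agrees with the recomputation.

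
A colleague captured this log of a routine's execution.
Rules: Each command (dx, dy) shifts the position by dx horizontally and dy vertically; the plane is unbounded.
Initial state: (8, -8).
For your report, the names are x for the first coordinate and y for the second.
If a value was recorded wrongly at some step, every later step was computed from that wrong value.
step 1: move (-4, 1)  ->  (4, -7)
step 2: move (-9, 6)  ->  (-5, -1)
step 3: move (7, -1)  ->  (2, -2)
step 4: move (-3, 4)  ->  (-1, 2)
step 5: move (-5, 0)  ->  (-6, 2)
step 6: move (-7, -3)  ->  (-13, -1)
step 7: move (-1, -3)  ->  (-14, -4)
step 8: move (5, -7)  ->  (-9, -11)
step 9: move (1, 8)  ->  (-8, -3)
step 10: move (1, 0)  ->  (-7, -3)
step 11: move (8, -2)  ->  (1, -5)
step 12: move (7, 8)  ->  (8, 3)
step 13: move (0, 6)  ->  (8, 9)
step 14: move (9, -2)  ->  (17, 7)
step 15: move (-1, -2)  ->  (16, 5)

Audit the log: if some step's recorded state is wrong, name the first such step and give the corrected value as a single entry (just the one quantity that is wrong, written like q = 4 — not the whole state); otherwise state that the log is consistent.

no error

Recomputing the run from the initial state:
step 1: x = 4, y = -7
step 2: x = -5, y = -1
step 3: x = 2, y = -2
step 4: x = -1, y = 2
step 5: x = -6, y = 2
step 6: x = -13, y = -1
step 7: x = -14, y = -4
step 8: x = -9, y = -11
step 9: x = -8, y = -3
step 10: x = -7, y = -3
step 11: x = 1, y = -5
step 12: x = 8, y = 3
step 13: x = 8, y = 9
step 14: x = 17, y = 7
step 15: x = 16, y = 5
This matches the log at every step.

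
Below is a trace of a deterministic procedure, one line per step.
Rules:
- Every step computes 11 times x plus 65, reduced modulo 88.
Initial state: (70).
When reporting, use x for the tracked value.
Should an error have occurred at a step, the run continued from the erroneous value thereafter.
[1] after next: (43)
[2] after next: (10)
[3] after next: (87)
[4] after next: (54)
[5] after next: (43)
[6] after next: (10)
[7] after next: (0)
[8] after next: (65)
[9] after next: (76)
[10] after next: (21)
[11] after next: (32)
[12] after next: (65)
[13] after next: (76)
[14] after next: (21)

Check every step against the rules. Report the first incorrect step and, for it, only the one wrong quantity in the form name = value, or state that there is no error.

step 7, x = 87

1. x = (11*70 + 65) mod 88 = 43 (in agreement)
2. x = (11*43 + 65) mod 88 = 10 (agrees with the trace)
3. x = (11*10 + 65) mod 88 = 87 (no discrepancy)
4. x = (11*87 + 65) mod 88 = 54 (agrees with the trace)
5. x = (11*54 + 65) mod 88 = 43 (no discrepancy)
6. x = (11*43 + 65) mod 88 = 10 (exactly as logged)
7. x = (11*10 + 65) mod 88 = 87 (the entry is off here)
The earliest wrong entry is at step 7: it should read x = 87.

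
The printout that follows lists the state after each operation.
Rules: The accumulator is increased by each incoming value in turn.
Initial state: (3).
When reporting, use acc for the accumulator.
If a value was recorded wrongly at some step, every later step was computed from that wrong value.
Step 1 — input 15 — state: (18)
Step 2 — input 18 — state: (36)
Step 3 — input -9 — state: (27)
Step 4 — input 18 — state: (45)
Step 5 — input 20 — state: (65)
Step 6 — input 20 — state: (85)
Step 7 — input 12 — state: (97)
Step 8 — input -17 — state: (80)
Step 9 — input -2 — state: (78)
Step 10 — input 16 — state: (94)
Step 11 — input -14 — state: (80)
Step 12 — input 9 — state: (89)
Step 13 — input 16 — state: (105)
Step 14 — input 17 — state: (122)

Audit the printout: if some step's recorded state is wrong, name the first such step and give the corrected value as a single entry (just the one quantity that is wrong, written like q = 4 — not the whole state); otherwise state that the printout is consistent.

no error

Recomputing the run from the initial state:
step 1: acc = 18
step 2: acc = 36
step 3: acc = 27
step 4: acc = 45
step 5: acc = 65
step 6: acc = 85
step 7: acc = 97
step 8: acc = 80
step 9: acc = 78
step 10: acc = 94
step 11: acc = 80
step 12: acc = 89
step 13: acc = 105
step 14: acc = 122
This matches the printout at every step.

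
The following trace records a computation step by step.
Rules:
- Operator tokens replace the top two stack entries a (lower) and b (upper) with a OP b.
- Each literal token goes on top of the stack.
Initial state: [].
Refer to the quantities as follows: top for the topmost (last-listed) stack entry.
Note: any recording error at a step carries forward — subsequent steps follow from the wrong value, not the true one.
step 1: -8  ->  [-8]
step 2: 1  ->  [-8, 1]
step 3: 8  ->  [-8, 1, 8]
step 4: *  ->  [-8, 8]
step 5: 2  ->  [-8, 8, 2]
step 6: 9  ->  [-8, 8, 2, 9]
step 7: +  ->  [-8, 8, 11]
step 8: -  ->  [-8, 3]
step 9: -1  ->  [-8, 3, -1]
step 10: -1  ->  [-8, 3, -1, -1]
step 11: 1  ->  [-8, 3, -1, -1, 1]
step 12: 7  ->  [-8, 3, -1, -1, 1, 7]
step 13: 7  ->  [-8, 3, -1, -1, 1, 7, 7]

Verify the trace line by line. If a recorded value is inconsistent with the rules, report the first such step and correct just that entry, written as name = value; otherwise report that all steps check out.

Recomputing the run from the initial state:
step 1: [-8]
step 2: [-8, 1]
step 3: [-8, 1, 8]
step 4: [-8, 8]
step 5: [-8, 8, 2]
step 6: [-8, 8, 2, 9]
step 7: [-8, 8, 11]
step 8: [-8, -3]
step 9: [-8, -3, -1]
step 10: [-8, -3, -1, -1]
step 11: [-8, -3, -1, -1, 1]
step 12: [-8, -3, -1, -1, 1, 7]
step 13: [-8, -3, -1, -1, 1, 7, 7]
The first disagreement with the trace is at step 8, where the value should be top = -3.

step 8, top = -3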